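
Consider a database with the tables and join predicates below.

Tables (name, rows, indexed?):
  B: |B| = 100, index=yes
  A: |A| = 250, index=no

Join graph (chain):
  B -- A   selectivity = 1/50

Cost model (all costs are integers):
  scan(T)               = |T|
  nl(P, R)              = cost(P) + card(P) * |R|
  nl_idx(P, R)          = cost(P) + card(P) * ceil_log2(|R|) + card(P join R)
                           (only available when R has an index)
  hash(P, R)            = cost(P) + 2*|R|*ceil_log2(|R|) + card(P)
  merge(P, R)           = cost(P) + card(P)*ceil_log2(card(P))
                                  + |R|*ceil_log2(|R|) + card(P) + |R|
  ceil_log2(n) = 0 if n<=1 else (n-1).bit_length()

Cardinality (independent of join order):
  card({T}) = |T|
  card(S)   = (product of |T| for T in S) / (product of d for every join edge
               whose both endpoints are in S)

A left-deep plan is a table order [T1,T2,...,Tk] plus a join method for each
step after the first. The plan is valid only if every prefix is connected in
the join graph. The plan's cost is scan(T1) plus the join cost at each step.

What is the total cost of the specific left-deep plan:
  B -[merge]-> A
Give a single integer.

3150

step 1: scan B: cost=100, card=100
step 2: join A via merge
    card(P join A) = 100*250/(50) = 500
    cost = 100 + 100*7 + 250*8 + 100 + 250 = 3150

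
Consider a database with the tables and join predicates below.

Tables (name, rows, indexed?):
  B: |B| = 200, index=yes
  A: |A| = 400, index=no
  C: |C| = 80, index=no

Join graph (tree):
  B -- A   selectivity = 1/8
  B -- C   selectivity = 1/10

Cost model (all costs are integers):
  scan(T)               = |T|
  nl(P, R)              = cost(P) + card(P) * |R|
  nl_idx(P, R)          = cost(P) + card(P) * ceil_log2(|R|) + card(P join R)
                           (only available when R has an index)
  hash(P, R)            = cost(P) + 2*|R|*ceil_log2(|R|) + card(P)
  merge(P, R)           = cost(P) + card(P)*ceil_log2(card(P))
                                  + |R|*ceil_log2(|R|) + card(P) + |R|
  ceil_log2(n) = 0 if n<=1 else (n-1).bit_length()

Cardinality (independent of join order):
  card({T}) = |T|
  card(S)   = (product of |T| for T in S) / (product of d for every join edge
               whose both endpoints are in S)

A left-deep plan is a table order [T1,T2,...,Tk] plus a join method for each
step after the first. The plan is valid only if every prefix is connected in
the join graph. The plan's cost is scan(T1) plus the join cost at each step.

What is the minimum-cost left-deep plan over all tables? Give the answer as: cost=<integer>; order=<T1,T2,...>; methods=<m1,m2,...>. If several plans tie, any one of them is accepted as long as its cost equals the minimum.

cost=10320; order=B,C,A; methods=hash,hash

Selinger DP (subsets sized 1..n):
  {B}: scan cost=200, card=200
  {A}: scan cost=400, card=400
  {C}: scan cost=80, card=80
  {AB}: card=10000; try (B,hash)→4000, (A,merge)→6000, (B,merge)→6200, (A,hash)→7600, (B,nl_idx)→13600, (A,nl)→80200 …(+1); best=4000 via (B,hash)
  {BC}: card=1600; try (C,hash)→1520, (B,nl_idx)→2320, (B,merge)→2520, (C,merge)→2640, (B,hash)→3360, (B,nl)→16080 …(+1); best=1520 via (C,hash)
  {ABC}: card=80000; try (A,hash)→10320, (C,hash)→15120, (A,merge)→24720, (C,merge)→154640, (A,nl)→641520, (C,nl)→804000; best=10320 via (A,hash)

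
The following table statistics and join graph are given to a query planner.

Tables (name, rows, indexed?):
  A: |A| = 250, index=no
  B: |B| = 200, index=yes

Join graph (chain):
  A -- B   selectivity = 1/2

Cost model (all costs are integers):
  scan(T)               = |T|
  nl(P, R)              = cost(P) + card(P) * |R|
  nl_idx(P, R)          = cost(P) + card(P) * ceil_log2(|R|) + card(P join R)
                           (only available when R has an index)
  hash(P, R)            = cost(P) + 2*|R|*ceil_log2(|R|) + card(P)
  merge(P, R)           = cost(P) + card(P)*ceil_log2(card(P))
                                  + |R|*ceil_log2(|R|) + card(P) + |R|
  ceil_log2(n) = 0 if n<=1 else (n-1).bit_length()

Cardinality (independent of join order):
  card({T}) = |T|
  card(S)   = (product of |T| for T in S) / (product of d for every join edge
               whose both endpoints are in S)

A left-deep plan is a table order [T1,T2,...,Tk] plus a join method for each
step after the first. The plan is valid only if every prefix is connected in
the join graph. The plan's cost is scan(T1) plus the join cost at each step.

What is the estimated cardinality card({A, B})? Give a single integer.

25000

Tables in S: A(250), B(200)
Edges inside S: A-B(d=2)
numerator = 250 * 200 = 50000
denominator = 2 = 2
card(S) = 50000 / 2 = 25000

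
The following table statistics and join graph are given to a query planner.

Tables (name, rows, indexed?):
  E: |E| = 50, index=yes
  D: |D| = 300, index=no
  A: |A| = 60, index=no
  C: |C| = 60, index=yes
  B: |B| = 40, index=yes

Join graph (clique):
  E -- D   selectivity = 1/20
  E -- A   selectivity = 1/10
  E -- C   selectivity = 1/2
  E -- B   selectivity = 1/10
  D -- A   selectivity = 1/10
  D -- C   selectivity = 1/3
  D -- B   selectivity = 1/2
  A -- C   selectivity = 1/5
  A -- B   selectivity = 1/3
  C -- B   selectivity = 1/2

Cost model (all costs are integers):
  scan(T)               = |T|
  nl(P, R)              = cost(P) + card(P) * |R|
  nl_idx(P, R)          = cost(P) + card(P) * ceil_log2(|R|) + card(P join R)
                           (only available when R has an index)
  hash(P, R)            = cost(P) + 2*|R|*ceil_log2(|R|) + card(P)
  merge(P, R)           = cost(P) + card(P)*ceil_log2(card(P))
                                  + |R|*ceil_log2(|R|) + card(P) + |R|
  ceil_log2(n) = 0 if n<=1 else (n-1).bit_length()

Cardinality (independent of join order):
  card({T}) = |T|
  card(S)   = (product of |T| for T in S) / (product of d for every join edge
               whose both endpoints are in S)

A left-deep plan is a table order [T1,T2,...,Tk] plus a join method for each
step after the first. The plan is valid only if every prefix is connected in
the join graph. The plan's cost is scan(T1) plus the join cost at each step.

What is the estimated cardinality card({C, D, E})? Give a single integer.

Tables in S: C(60), D(300), E(50)
Edges inside S: E-D(d=20), E-C(d=2), D-C(d=3)
numerator = 60 * 300 * 50 = 900000
denominator = 20 * 2 * 3 = 120
card(S) = 900000 / 120 = 7500

7500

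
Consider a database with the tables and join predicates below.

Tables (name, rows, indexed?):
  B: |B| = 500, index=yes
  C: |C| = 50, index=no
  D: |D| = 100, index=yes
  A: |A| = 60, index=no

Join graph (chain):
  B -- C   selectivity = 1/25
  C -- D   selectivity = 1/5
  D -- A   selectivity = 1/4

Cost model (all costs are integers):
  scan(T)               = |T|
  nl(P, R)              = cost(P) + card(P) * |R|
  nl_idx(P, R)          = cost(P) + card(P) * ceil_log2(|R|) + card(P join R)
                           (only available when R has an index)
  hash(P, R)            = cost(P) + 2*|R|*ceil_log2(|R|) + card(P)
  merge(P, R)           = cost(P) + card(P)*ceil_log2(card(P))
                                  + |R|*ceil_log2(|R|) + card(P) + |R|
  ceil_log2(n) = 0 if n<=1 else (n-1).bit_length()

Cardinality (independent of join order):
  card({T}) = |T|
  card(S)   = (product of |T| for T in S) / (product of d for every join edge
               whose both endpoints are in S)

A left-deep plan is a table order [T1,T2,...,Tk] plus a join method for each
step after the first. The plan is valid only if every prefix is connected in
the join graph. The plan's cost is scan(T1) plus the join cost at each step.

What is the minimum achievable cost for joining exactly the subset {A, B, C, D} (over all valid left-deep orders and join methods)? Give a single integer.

Selinger DP over subsets of {A,B,C,D}:
  {B}: scan cost=500, card=500
  {C}: scan cost=50, card=50
  {D}: scan cost=100, card=100
  {A}: scan cost=60, card=60
  {BC}: card=1000; try (B,nl_idx)→1500, (C,hash)→1600, (B,merge)→5400, (C,merge)→5850, (B,hash)→9100, (B,nl)→25050 …(+1); best=1500 via (B,nl_idx)
  {CD}: card=1000; try (C,hash)→800, (D,merge)→1200, (C,merge)→1250, (D,nl_idx)→1400, (D,hash)→1500, (D,nl)→5050 …(+1); best=800 via (C,hash)
  {AD}: card=1500; try (A,hash)→920, (D,merge)→1280, (A,merge)→1320, (D,hash)→1520, (D,nl_idx)→1980, (D,nl)→6060 …(+1); best=920 via (A,hash)
  {BCD}: card=20000; try (D,hash)→3900, (B,hash)→10800, (D,merge)→13300, (B,merge)→16800, (D,nl_idx)→28500, (B,nl_idx)→29800 …(+2); best=3900 via (D,hash)
  {ACD}: card=15000; try (A,hash)→2520, (C,hash)→3020, (A,merge)→12220, (C,merge)→19270, (A,nl)→60800, (C,nl)→75920; best=2520 via (A,hash)
  {ABCD}: card=300000; try (A,hash)→24620, (B,hash)→26520, (B,merge)→232520, (A,merge)→324320, (B,nl_idx)→437520, (A,nl)→1203900 …(+1); best=24620 via (A,hash)

24620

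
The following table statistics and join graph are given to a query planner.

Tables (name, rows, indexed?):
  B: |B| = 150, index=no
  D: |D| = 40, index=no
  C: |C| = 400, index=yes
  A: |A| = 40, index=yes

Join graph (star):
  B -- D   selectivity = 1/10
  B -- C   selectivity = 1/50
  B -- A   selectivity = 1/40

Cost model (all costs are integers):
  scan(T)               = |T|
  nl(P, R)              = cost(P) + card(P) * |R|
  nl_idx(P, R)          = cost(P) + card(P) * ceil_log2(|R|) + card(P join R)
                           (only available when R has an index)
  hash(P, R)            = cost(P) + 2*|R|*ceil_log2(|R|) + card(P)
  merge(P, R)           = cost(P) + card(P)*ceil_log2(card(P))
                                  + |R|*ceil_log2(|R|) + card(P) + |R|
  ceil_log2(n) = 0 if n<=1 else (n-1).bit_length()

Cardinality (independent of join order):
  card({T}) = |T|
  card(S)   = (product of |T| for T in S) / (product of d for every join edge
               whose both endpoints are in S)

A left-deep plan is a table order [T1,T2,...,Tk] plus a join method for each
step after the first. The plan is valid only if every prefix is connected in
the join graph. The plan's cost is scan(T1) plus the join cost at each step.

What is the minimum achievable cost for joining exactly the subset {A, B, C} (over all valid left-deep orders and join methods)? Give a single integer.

3330

Selinger DP over subsets of {A,B,C}:
  {B}: scan cost=150, card=150
  {C}: scan cost=400, card=400
  {A}: scan cost=40, card=40
  {BC}: card=1200; try (C,nl_idx)→2700, (B,hash)→3200, (C,merge)→5500, (B,merge)→5750, (C,hash)→7500, (C,nl)→60150 …(+1); best=2700 via (C,nl_idx)
  {AB}: card=150; try (A,hash)→780, (A,nl_idx)→1200, (B,merge)→1670, (A,merge)→1780, (B,hash)→2480, (B,nl)→6040 …(+1); best=780 via (A,hash)
  {ABC}: card=1200; try (C,nl_idx)→3330, (A,hash)→4380, (C,merge)→6130, (C,hash)→8130, (A,nl_idx)→11100, (A,merge)→17380 …(+2); best=3330 via (C,nl_idx)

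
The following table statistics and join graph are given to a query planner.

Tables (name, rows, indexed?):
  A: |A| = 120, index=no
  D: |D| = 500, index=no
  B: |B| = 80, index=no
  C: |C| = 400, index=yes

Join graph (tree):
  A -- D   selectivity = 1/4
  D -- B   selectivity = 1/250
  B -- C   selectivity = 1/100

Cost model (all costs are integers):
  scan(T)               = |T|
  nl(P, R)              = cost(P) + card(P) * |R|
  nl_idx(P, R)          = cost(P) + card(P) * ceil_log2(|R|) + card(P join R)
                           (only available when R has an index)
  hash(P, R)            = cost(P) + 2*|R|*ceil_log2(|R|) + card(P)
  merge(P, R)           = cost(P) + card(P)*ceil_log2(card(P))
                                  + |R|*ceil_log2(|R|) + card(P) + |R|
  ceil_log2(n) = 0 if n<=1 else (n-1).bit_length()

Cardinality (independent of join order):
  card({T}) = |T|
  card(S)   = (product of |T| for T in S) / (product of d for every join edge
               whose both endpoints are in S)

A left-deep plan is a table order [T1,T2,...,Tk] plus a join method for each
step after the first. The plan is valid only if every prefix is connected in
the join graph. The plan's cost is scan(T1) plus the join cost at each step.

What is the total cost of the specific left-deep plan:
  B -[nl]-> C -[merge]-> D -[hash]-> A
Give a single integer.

42600

step 1: scan B: cost=80, card=80
step 2: join C via nl
    card(P join C) = 80*400/(100) = 320
    cost = 80 + 80*400 = 32080
step 3: join D via merge
    card(P join D) = 320*500/(250) = 640
    cost = 32080 + 320*9 + 500*9 + 320 + 500 = 40280
step 4: join A via hash
    card(P join A) = 640*120/(4) = 19200
    cost = 40280 + 2*120*7 + 640 = 42600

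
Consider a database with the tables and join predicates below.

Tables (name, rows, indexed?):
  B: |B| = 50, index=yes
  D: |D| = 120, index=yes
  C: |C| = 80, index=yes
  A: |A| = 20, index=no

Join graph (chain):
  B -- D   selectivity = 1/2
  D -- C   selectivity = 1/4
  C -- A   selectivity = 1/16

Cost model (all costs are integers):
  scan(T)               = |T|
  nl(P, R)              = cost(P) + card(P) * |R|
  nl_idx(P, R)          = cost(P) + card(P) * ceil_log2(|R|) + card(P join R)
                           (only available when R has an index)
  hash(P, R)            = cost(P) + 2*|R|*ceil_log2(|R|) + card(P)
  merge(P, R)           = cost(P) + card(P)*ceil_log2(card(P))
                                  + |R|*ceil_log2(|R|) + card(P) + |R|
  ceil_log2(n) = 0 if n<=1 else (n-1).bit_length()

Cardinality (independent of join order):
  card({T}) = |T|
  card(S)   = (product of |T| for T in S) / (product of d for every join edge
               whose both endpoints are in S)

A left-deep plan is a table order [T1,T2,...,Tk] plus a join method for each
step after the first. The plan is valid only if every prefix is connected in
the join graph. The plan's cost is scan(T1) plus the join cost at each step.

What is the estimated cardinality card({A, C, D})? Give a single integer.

Tables in S: A(20), C(80), D(120)
Edges inside S: D-C(d=4), C-A(d=16)
numerator = 20 * 80 * 120 = 192000
denominator = 4 * 16 = 64
card(S) = 192000 / 64 = 3000

3000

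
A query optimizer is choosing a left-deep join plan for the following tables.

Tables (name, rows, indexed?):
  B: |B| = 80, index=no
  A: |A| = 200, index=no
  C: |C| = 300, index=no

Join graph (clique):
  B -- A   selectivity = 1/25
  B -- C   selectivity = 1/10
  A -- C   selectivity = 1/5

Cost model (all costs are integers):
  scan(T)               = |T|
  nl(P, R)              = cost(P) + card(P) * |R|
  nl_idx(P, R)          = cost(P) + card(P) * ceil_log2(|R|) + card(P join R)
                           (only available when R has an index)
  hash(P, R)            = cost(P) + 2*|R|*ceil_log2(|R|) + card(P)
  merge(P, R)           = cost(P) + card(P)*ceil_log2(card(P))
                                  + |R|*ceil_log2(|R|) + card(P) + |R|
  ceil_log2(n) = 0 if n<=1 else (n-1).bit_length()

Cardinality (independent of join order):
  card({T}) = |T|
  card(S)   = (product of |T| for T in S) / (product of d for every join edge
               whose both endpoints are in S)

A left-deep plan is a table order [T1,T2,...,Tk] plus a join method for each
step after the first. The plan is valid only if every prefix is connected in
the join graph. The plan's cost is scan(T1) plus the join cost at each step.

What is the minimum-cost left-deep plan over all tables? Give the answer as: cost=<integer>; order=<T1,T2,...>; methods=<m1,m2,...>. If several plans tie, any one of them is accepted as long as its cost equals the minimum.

cost=7320; order=C,B,A; methods=hash,hash

Selinger DP (subsets sized 1..n):
  {B}: scan cost=80, card=80
  {A}: scan cost=200, card=200
  {C}: scan cost=300, card=300
  {AB}: card=640; try (B,hash)→1520, (A,merge)→2520, (B,merge)→2640, (A,hash)→3360, (A,nl)→16080, (B,nl)→16200; best=1520 via (B,hash)
  {BC}: card=2400; try (B,hash)→1720, (C,merge)→3720, (B,merge)→3940, (C,hash)→5560, (C,nl)→24080, (B,nl)→24300; best=1720 via (B,hash)
  {AC}: card=12000; try (A,hash)→3800, (C,merge)→5000, (A,merge)→5100, (C,hash)→5800, (C,nl)→60200, (A,nl)→60300; best=3800 via (A,hash)
  {ABC}: card=3840; try (A,hash)→7320, (C,hash)→7560, (C,merge)→11560, (B,hash)→16920, (A,merge)→34720, (B,merge)→184440 …(+3); best=7320 via (A,hash)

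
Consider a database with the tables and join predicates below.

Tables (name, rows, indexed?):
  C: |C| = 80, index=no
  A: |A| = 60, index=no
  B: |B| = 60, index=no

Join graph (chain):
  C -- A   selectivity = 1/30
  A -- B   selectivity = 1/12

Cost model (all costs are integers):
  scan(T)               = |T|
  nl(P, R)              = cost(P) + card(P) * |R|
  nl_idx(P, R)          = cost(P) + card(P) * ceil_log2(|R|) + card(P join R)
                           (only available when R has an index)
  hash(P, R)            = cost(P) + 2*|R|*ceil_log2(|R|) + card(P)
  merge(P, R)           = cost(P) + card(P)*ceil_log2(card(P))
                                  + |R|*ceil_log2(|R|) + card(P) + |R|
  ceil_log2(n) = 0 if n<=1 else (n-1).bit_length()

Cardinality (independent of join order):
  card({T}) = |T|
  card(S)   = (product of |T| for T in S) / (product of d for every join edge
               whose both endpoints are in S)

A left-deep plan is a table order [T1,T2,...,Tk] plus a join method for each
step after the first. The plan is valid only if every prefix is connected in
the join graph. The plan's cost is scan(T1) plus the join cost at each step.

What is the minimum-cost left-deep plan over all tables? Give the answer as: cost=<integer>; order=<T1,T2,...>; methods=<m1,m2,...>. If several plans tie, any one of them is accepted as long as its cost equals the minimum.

cost=1760; order=C,A,B; methods=hash,hash

Selinger DP (subsets sized 1..n):
  {C}: scan cost=80, card=80
  {A}: scan cost=60, card=60
  {B}: scan cost=60, card=60
  {AC}: card=160; try (A,hash)→880, (C,merge)→1120, (A,merge)→1140, (C,hash)→1240, (C,nl)→4860, (A,nl)→4880; best=880 via (A,hash)
  {AB}: card=300; try (B,hash)→840, (A,hash)→840, (B,merge)→900, (A,merge)→900, (B,nl)→3660, (A,nl)→3660; best=840 via (B,hash)
  {ABC}: card=800; try (B,hash)→1760, (C,hash)→2260, (B,merge)→2740, (C,merge)→4480, (B,nl)→10480, (C,nl)→24840; best=1760 via (B,hash)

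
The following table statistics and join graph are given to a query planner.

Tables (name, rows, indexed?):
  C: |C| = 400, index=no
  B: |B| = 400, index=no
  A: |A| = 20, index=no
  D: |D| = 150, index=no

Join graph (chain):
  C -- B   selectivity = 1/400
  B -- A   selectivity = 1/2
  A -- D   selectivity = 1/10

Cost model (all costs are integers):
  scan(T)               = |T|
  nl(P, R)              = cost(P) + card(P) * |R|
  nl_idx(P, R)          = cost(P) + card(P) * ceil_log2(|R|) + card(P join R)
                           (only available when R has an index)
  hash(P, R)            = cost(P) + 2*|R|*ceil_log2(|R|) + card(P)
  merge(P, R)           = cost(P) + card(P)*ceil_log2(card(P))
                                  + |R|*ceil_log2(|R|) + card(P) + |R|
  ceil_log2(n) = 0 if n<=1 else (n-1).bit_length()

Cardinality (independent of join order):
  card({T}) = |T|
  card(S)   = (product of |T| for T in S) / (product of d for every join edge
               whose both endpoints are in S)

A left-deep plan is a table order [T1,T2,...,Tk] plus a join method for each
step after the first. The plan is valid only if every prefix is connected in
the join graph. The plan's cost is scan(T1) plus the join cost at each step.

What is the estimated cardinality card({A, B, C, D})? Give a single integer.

60000

Tables in S: A(20), B(400), C(400), D(150)
Edges inside S: C-B(d=400), B-A(d=2), A-D(d=10)
numerator = 20 * 400 * 400 * 150 = 480000000
denominator = 400 * 2 * 10 = 8000
card(S) = 480000000 / 8000 = 60000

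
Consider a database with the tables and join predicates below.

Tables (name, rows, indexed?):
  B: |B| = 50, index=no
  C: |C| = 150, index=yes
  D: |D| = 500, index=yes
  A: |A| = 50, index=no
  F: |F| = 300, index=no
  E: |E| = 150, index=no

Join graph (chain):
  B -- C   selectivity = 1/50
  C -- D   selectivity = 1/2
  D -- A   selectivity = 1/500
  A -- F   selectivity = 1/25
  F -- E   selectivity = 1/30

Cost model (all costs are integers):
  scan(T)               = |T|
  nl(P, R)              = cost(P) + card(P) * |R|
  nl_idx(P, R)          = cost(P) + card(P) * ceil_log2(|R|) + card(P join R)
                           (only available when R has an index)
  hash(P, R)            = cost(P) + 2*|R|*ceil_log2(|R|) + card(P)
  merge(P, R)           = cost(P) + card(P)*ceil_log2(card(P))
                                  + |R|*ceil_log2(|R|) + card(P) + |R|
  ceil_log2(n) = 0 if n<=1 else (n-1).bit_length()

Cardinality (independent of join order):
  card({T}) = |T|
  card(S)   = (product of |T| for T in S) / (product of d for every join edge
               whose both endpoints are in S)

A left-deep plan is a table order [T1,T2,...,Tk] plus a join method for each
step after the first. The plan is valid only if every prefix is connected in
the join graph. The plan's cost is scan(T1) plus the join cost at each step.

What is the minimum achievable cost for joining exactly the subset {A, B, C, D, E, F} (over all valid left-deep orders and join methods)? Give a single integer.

63150

Selinger DP over subsets of {A,B,C,D,E,F}:
  {B}: scan cost=50, card=50
  {C}: scan cost=150, card=150
  {D}: scan cost=500, card=500
  {A}: scan cost=50, card=50
  {F}: scan cost=300, card=300
  {E}: scan cost=150, card=150
  {BC}: card=150; try (C,nl_idx)→600, (B,hash)→900, (C,merge)→1750, (B,merge)→1850, (C,hash)→2500, (C,nl)→7550 …(+1); best=600 via (C,nl_idx)
  {CD}: card=37500; try (C,hash)→3400, (D,merge)→6500, (C,merge)→6850, (D,hash)→9300, (D,nl_idx)→39000, (C,nl_idx)→42000 …(+2); best=3400 via (C,hash)
  {AD}: card=50; try (D,nl_idx)→550, (A,hash)→1600, (D,merge)→5400, (A,merge)→5850, (D,hash)→9100, (D,nl)→25050 …(+1); best=550 via (D,nl_idx)
  {AF}: card=600; try (A,hash)→1200, (F,merge)→3400, (A,merge)→3650, (F,hash)→5500, (F,nl)→15050, (A,nl)→15300; best=1200 via (A,hash)
  {EF}: card=1500; try (E,hash)→3000, (F,merge)→4500, (E,merge)→4650, (F,hash)→5700, (F,nl)→45150, (E,nl)→45300; best=3000 via (E,hash)
  {BCD}: card=37500; try (D,merge)→6950, (D,hash)→9750, (D,nl_idx)→39450, (B,hash)→41500, (D,nl)→75600, (B,merge)→641250 …(+1); best=6950 via (D,merge)
  {ACD}: card=3750; try (C,merge)→2250, (C,hash)→3000, (C,nl_idx)→4700, (C,nl)→8050, (A,hash)→41500, (A,merge)→641250 …(+1); best=2250 via (C,merge)
  {ADF}: card=600; try (F,merge)→3900, (F,hash)→6000, (D,nl_idx)→7200, (D,hash)→10800, (D,merge)→12800, (F,nl)→15550 …(+1); best=3900 via (F,merge)
  {AEF}: card=3000; try (E,hash)→4200, (A,hash)→5100, (E,merge)→9150, (A,merge)→21350, (A,nl)→78000, (E,nl)→91200; best=4200 via (E,hash)
  {ABCD}: card=3750; try (B,hash)→6600, (A,hash)→45050, (B,merge)→51350, (B,nl)→189750, (A,merge)→644800, (A,nl)→1881950; best=6600 via (B,hash)
  {ACDF}: card=45000; try (C,hash)→6900, (F,hash)→11400, (C,merge)→11850, (C,nl_idx)→53700, (F,merge)→54000, (C,nl)→93900 …(+1); best=6900 via (C,hash)
  {ADEF}: card=3000; try (E,hash)→6900, (E,merge)→11850, (D,hash)→16200, (D,nl_idx)→34200, (D,merge)→48200, (E,nl)→93900 …(+1); best=6900 via (E,hash)
  {ABCDF}: card=45000; try (F,hash)→15750, (B,hash)→52500, (F,merge)→58350, (B,merge)→772250, (F,nl)→1131600, (B,nl)→2256900; best=15750 via (F,hash)
  {ACDEF}: card=225000; try (C,hash)→12300, (C,merge)→47250, (E,hash)→54300, (C,nl_idx)→255900, (C,nl)→456900, (E,merge)→773250 …(+1); best=12300 via (C,hash)
  {ABCDEF}: card=225000; try (E,hash)→63150, (B,hash)→237900, (E,merge)→782100, (B,merge)→4287650, (E,nl)→6765750, (B,nl)→11262300; best=63150 via (E,hash)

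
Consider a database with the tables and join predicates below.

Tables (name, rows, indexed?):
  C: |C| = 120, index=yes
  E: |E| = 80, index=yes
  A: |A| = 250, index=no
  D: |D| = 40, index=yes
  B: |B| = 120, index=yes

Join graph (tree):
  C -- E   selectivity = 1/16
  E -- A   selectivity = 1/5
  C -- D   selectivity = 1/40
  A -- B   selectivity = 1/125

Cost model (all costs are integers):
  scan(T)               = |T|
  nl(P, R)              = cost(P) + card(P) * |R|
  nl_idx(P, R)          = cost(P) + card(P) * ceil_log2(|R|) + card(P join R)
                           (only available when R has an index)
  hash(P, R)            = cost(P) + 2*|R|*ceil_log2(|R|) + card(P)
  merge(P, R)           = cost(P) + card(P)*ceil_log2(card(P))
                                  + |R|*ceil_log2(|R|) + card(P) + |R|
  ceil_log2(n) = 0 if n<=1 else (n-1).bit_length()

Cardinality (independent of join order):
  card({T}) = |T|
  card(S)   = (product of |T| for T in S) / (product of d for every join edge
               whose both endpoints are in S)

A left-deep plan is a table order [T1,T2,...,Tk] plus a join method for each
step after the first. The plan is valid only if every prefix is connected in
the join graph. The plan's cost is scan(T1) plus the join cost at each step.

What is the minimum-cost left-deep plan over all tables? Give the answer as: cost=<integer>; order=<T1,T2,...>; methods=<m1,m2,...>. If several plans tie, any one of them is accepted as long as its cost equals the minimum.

cost=37960; order=D,C,E,A,B; methods=nl_idx,hash,hash,hash

Selinger DP (subsets sized 1..n):
  {C}: scan cost=120, card=120
  {E}: scan cost=80, card=80
  {A}: scan cost=250, card=250
  {D}: scan cost=40, card=40
  {B}: scan cost=120, card=120
  {CE}: card=600; try (C,nl_idx)→1240, (E,hash)→1360, (E,nl_idx)→1560, (C,merge)→1680, (E,merge)→1720, (C,hash)→1840 …(+2); best=1240 via (C,nl_idx)
  {CD}: card=120; try (C,nl_idx)→440, (D,hash)→720, (D,nl_idx)→960, (C,merge)→1280, (D,merge)→1360, (C,hash)→1760 …(+2); best=440 via (C,nl_idx)
  {AE}: card=4000; try (E,hash)→1620, (A,merge)→2970, (E,merge)→3140, (A,hash)→4160, (E,nl_idx)→6000, (A,nl)→20080 …(+1); best=1620 via (E,hash)
  {AB}: card=240; try (B,hash)→2180, (B,nl_idx)→2240, (A,merge)→3330, (B,merge)→3460, (A,hash)→4240, (A,nl)→30120 …(+1); best=2180 via (B,hash)
  {ACE}: card=30000; try (A,hash)→5840, (C,hash)→7300, (A,merge)→10090, (C,merge)→54580, (C,nl_idx)→59620, (A,nl)→151240 …(+1); best=5840 via (A,hash)
  {CDE}: card=600; try (E,hash)→1680, (E,nl_idx)→1880, (E,merge)→2040, (D,hash)→2320, (D,nl_idx)→5440, (D,merge)→8120 …(+2); best=1680 via (E,hash)
  {ABE}: card=3840; try (E,hash)→3540, (E,merge)→4980, (B,hash)→7300, (E,nl_idx)→7700, (E,nl)→21380, (B,nl_idx)→33460 …(+2); best=3540 via (E,hash)
  {ACDE}: card=30000; try (A,hash)→6280, (A,merge)→10530, (D,hash)→36320, (A,nl)→151680, (D,nl_idx)→215840, (D,merge)→486120 …(+1); best=6280 via (A,hash)
  {ABCE}: card=28800; try (C,hash)→9060, (B,hash)→37520, (C,merge)→54420, (C,nl_idx)→59220, (B,nl_idx)→244640, (C,nl)→464340 …(+2); best=9060 via (C,hash)
  {ABCDE}: card=28800; try (B,hash)→37960, (D,hash)→38340, (D,nl_idx)→210660, (B,nl_idx)→245080, (D,merge)→470140, (B,merge)→487240 …(+2); best=37960 via (B,hash)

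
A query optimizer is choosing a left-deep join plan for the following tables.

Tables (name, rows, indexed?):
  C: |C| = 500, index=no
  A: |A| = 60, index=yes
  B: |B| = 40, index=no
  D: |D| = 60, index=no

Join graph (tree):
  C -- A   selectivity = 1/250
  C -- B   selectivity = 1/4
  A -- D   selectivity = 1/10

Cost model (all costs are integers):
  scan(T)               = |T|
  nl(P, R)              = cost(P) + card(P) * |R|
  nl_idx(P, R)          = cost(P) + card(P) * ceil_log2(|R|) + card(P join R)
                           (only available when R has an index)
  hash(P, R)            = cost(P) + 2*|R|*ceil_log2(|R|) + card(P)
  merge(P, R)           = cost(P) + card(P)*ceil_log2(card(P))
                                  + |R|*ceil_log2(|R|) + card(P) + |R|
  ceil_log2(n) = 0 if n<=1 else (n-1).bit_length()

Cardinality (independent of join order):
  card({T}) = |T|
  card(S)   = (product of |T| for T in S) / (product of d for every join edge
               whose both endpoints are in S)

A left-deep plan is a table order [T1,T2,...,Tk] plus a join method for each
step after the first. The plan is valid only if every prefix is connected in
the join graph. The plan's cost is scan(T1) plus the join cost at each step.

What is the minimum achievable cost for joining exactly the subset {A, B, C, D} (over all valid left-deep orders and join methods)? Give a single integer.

3760

Selinger DP over subsets of {A,B,C,D}:
  {C}: scan cost=500, card=500
  {A}: scan cost=60, card=60
  {B}: scan cost=40, card=40
  {D}: scan cost=60, card=60
  {AC}: card=120; try (A,hash)→1720, (A,nl_idx)→3620, (C,merge)→5480, (A,merge)→5920, (C,hash)→9120, (C,nl)→30060 …(+1); best=1720 via (A,hash)
  {BC}: card=5000; try (B,hash)→1480, (C,merge)→5320, (B,merge)→5780, (C,hash)→9080, (C,nl)→20040, (B,nl)→20500; best=1480 via (B,hash)
  {AD}: card=360; try (A,nl_idx)→780, (D,hash)→840, (A,hash)→840, (D,merge)→900, (A,merge)→900, (D,nl)→3660 …(+1); best=780 via (A,nl_idx)
  {ABC}: card=1200; try (B,hash)→2320, (B,merge)→2960, (B,nl)→6520, (A,hash)→7200, (A,nl_idx)→32680, (A,merge)→71900 …(+1); best=2320 via (B,hash)
  {ACD}: card=720; try (D,hash)→2560, (D,merge)→3100, (D,nl)→8920, (C,merge)→9380, (C,hash)→10140, (C,nl)→180780; best=2560 via (D,hash)
  {ABCD}: card=7200; try (B,hash)→3760, (D,hash)→4240, (B,merge)→10760, (D,merge)→17140, (B,nl)→31360, (D,nl)→74320; best=3760 via (B,hash)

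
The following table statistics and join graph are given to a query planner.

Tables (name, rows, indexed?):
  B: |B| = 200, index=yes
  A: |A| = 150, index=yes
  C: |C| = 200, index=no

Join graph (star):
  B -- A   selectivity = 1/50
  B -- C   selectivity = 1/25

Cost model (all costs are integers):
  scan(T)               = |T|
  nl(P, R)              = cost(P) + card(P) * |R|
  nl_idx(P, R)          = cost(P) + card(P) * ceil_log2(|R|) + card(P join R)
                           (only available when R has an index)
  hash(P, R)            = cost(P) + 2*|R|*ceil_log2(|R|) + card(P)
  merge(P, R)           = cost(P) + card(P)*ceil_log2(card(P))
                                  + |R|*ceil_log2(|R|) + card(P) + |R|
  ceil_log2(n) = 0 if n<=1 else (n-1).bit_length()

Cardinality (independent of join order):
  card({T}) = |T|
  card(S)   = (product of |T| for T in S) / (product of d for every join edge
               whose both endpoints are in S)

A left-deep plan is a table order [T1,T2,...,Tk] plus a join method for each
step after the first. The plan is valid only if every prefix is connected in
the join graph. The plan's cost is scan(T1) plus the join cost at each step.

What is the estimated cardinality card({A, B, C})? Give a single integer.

Tables in S: A(150), B(200), C(200)
Edges inside S: B-A(d=50), B-C(d=25)
numerator = 150 * 200 * 200 = 6000000
denominator = 50 * 25 = 1250
card(S) = 6000000 / 1250 = 4800

4800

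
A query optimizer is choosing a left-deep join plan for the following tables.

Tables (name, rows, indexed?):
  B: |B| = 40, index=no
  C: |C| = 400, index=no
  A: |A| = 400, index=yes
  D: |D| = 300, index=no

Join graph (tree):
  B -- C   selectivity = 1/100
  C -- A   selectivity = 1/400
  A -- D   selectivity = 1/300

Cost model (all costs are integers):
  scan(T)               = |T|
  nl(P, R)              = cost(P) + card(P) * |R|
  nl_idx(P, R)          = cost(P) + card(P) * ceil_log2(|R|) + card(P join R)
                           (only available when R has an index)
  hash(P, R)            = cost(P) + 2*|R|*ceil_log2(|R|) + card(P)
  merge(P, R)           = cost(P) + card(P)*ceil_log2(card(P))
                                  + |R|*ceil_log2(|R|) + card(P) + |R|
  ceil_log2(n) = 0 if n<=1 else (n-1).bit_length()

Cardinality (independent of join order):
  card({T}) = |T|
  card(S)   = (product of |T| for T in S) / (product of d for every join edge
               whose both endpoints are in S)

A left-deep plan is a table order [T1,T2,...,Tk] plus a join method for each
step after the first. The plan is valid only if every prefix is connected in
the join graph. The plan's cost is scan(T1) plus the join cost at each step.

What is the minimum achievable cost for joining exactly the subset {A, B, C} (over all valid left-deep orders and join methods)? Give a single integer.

Selinger DP over subsets of {A,B,C}:
  {B}: scan cost=40, card=40
  {C}: scan cost=400, card=400
  {A}: scan cost=400, card=400
  {BC}: card=160; try (B,hash)→1280, (C,merge)→4320, (B,merge)→4680, (C,hash)→7280, (C,nl)→16040, (B,nl)→16400; best=1280 via (B,hash)
  {AC}: card=400; try (A,nl_idx)→4400, (C,hash)→8000, (A,hash)→8000, (C,merge)→8400, (A,merge)→8400, (C,nl)→160400 …(+1); best=4400 via (A,nl_idx)
  {ABC}: card=160; try (A,nl_idx)→2880, (B,hash)→5280, (A,merge)→6720, (A,hash)→8640, (B,merge)→8680, (B,nl)→20400 …(+1); best=2880 via (A,nl_idx)

2880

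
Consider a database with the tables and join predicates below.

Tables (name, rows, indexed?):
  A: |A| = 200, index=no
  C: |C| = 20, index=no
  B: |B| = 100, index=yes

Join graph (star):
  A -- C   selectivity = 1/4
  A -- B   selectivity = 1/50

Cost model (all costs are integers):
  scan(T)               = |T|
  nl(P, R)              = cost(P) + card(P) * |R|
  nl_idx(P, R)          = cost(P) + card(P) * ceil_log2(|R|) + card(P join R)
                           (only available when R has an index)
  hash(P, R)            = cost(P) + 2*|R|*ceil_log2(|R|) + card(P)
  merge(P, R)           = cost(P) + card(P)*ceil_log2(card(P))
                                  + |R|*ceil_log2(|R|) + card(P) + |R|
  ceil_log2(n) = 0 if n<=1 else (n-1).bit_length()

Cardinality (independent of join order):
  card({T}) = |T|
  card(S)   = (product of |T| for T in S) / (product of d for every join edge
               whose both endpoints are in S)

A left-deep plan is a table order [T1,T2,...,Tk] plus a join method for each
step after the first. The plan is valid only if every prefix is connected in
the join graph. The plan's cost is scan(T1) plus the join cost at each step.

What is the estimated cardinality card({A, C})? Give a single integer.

1000

Tables in S: A(200), C(20)
Edges inside S: A-C(d=4)
numerator = 200 * 20 = 4000
denominator = 4 = 4
card(S) = 4000 / 4 = 1000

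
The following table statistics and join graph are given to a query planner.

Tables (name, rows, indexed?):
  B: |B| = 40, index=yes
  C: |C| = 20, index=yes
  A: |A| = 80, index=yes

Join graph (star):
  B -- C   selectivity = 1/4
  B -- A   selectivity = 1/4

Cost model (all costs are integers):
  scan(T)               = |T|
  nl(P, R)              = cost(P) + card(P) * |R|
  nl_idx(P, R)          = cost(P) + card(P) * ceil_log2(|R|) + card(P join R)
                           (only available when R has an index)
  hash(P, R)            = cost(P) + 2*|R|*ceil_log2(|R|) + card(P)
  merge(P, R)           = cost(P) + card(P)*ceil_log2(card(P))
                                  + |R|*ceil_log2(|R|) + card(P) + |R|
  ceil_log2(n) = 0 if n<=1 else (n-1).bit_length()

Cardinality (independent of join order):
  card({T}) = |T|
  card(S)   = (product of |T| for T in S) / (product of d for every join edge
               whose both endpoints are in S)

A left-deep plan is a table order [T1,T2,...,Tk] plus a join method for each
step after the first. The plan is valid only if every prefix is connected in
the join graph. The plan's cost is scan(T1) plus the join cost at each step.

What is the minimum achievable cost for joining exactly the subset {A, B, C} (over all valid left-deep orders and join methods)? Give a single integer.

Selinger DP over subsets of {A,B,C}:
  {B}: scan cost=40, card=40
  {C}: scan cost=20, card=20
  {A}: scan cost=80, card=80
  {BC}: card=200; try (C,hash)→280, (B,nl_idx)→340, (B,merge)→420, (C,merge)→440, (C,nl_idx)→440, (B,hash)→520 …(+2); best=280 via (C,hash)
  {AB}: card=800; try (B,hash)→640, (A,merge)→960, (B,merge)→1000, (A,nl_idx)→1120, (A,hash)→1200, (B,nl_idx)→1360 …(+2); best=640 via (B,hash)
  {ABC}: card=4000; try (A,hash)→1600, (C,hash)→1640, (A,merge)→2720, (A,nl_idx)→5680, (C,nl_idx)→8640, (C,merge)→9560 …(+2); best=1600 via (A,hash)

1600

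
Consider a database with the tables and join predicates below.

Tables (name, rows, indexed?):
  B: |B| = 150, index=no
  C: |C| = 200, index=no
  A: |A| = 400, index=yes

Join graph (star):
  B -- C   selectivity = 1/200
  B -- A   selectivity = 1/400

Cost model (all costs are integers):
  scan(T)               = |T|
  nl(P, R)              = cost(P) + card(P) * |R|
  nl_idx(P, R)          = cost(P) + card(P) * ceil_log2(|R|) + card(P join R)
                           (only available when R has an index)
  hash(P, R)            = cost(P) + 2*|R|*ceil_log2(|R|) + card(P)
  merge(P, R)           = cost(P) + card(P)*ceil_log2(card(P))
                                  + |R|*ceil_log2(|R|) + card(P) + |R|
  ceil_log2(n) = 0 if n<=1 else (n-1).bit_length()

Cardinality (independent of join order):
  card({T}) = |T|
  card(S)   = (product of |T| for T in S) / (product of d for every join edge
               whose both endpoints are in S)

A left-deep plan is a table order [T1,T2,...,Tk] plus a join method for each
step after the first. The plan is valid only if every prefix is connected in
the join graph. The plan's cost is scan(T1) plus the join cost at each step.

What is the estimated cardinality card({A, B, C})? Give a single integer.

Tables in S: A(400), B(150), C(200)
Edges inside S: B-C(d=200), B-A(d=400)
numerator = 400 * 150 * 200 = 12000000
denominator = 200 * 400 = 80000
card(S) = 12000000 / 80000 = 150

150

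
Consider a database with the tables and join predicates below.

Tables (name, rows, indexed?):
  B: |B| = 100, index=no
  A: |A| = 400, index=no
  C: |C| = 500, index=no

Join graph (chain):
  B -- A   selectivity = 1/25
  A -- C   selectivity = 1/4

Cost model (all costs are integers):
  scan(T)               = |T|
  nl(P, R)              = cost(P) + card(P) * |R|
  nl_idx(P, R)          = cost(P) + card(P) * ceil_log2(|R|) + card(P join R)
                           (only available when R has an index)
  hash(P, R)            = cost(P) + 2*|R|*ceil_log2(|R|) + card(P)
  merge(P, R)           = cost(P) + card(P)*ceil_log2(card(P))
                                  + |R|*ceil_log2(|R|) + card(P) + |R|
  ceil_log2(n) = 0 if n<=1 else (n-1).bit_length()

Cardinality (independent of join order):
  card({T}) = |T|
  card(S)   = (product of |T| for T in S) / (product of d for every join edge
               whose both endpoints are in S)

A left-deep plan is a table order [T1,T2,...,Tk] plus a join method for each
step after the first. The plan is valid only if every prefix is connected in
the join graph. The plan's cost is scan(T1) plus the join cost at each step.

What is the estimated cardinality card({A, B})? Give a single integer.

1600

Tables in S: A(400), B(100)
Edges inside S: B-A(d=25)
numerator = 400 * 100 = 40000
denominator = 25 = 25
card(S) = 40000 / 25 = 1600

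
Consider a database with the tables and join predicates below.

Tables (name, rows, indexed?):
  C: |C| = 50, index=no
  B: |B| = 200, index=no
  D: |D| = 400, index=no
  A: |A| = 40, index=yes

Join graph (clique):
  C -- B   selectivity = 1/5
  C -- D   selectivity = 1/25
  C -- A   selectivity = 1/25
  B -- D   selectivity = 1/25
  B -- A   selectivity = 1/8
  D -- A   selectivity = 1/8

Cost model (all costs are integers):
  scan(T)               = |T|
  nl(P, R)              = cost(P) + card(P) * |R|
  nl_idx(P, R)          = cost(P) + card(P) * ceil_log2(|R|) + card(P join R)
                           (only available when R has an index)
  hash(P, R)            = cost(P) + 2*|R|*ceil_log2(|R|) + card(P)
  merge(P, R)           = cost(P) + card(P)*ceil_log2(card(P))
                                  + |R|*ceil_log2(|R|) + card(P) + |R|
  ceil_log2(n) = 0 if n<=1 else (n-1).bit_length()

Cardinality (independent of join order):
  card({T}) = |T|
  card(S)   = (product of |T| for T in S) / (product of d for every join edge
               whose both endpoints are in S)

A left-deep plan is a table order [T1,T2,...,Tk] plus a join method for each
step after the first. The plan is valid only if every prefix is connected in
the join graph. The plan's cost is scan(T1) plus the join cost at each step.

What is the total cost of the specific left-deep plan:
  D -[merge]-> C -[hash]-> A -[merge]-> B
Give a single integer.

9270

step 1: scan D: cost=400, card=400
step 2: join C via merge
    card(P join C) = 400*50/(25) = 800
    cost = 400 + 400*9 + 50*6 + 400 + 50 = 4750
step 3: join A via hash
    card(P join A) = 800*40/(25*8) = 160
    cost = 4750 + 2*40*6 + 800 = 6030
step 4: join B via merge
    card(P join B) = 160*200/(5*25*8) = 32
    cost = 6030 + 160*8 + 200*8 + 160 + 200 = 9270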